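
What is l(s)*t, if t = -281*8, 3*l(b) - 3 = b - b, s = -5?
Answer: -2248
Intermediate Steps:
l(b) = 1 (l(b) = 1 + (b - b)/3 = 1 + (1/3)*0 = 1 + 0 = 1)
t = -2248
l(s)*t = 1*(-2248) = -2248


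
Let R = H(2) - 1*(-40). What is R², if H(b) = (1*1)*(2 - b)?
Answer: 1600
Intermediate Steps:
H(b) = 2 - b (H(b) = 1*(2 - b) = 2 - b)
R = 40 (R = (2 - 1*2) - 1*(-40) = (2 - 2) + 40 = 0 + 40 = 40)
R² = 40² = 1600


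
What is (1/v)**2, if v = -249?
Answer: 1/62001 ≈ 1.6129e-5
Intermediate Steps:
(1/v)**2 = (1/(-249))**2 = (-1/249)**2 = 1/62001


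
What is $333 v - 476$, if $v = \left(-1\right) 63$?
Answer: $-21455$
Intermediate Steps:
$v = -63$
$333 v - 476 = 333 \left(-63\right) - 476 = -20979 - 476 = -21455$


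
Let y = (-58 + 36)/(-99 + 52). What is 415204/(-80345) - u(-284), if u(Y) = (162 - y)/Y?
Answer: -1233040938/268111265 ≈ -4.5990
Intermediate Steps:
y = 22/47 (y = -22/(-47) = -22*(-1/47) = 22/47 ≈ 0.46809)
u(Y) = 7592/(47*Y) (u(Y) = (162 - 1*22/47)/Y = (162 - 22/47)/Y = 7592/(47*Y))
415204/(-80345) - u(-284) = 415204/(-80345) - 7592/(47*(-284)) = 415204*(-1/80345) - 7592*(-1)/(47*284) = -415204/80345 - 1*(-1898/3337) = -415204/80345 + 1898/3337 = -1233040938/268111265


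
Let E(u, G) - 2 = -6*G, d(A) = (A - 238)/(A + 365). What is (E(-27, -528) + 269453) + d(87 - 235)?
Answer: 59158805/217 ≈ 2.7262e+5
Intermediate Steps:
d(A) = (-238 + A)/(365 + A)
E(u, G) = 2 - 6*G
(E(-27, -528) + 269453) + d(87 - 235) = ((2 - 6*(-528)) + 269453) + (-238 + (87 - 235))/(365 + (87 - 235)) = ((2 + 3168) + 269453) + (-238 - 148)/(365 - 148) = (3170 + 269453) - 386/217 = 272623 + (1/217)*(-386) = 272623 - 386/217 = 59158805/217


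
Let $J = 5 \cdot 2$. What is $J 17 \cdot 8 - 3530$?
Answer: $-2170$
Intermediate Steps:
$J = 10$
$J 17 \cdot 8 - 3530 = 10 \cdot 17 \cdot 8 - 3530 = 170 \cdot 8 - 3530 = 1360 - 3530 = -2170$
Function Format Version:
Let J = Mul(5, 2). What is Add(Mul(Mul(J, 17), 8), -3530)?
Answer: -2170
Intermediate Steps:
J = 10
Add(Mul(Mul(J, 17), 8), -3530) = Add(Mul(Mul(10, 17), 8), -3530) = Add(Mul(170, 8), -3530) = Add(1360, -3530) = -2170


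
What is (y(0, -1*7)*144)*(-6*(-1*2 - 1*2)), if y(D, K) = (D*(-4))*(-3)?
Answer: 0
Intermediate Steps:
y(D, K) = 12*D (y(D, K) = -4*D*(-3) = 12*D)
(y(0, -1*7)*144)*(-6*(-1*2 - 1*2)) = ((12*0)*144)*(-6*(-1*2 - 1*2)) = (0*144)*(-6*(-2 - 2)) = 0*(-6*(-4)) = 0*24 = 0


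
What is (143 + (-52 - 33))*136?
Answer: 7888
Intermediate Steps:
(143 + (-52 - 33))*136 = (143 - 85)*136 = 58*136 = 7888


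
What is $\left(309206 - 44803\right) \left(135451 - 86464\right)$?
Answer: $12952309761$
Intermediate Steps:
$\left(309206 - 44803\right) \left(135451 - 86464\right) = 264403 \cdot 48987 = 12952309761$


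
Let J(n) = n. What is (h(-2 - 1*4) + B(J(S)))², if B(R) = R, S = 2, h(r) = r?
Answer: 16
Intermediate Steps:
(h(-2 - 1*4) + B(J(S)))² = ((-2 - 1*4) + 2)² = ((-2 - 4) + 2)² = (-6 + 2)² = (-4)² = 16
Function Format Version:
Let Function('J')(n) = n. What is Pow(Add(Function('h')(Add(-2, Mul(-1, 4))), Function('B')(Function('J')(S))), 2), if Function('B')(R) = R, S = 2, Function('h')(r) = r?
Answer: 16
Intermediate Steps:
Pow(Add(Function('h')(Add(-2, Mul(-1, 4))), Function('B')(Function('J')(S))), 2) = Pow(Add(Add(-2, Mul(-1, 4)), 2), 2) = Pow(Add(Add(-2, -4), 2), 2) = Pow(Add(-6, 2), 2) = Pow(-4, 2) = 16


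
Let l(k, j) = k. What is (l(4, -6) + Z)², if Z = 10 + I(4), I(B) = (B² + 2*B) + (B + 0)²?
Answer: 2916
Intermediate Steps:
I(B) = 2*B + 2*B² (I(B) = (B² + 2*B) + B² = 2*B + 2*B²)
Z = 50 (Z = 10 + 2*4*(1 + 4) = 10 + 2*4*5 = 10 + 40 = 50)
(l(4, -6) + Z)² = (4 + 50)² = 54² = 2916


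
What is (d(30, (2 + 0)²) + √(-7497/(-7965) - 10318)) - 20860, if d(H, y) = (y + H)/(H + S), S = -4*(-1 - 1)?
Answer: -396323/19 + I*√8080578345/885 ≈ -20859.0 + 101.57*I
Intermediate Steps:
S = 8 (S = -4*(-2) = 8)
d(H, y) = (H + y)/(8 + H) (d(H, y) = (y + H)/(H + 8) = (H + y)/(8 + H))
(d(30, (2 + 0)²) + √(-7497/(-7965) - 10318)) - 20860 = ((30 + (2 + 0)²)/(8 + 30) + √(-7497/(-7965) - 10318)) - 20860 = ((30 + 2²)/38 + √(-7497*(-1/7965) - 10318)) - 20860 = ((30 + 4)/38 + √(833/885 - 10318)) - 20860 = ((1/38)*34 + √(-9130597/885)) - 20860 = (17/19 + I*√8080578345/885) - 20860 = -396323/19 + I*√8080578345/885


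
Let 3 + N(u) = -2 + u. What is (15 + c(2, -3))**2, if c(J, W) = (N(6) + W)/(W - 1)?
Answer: 961/4 ≈ 240.25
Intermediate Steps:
N(u) = -5 + u (N(u) = -3 + (-2 + u) = -5 + u)
c(J, W) = (1 + W)/(-1 + W) (c(J, W) = ((-5 + 6) + W)/(W - 1) = (1 + W)/(-1 + W))
(15 + c(2, -3))**2 = (15 + (1 - 3)/(-1 - 3))**2 = (15 - 2/(-4))**2 = (15 - 1/4*(-2))**2 = (15 + 1/2)**2 = (31/2)**2 = 961/4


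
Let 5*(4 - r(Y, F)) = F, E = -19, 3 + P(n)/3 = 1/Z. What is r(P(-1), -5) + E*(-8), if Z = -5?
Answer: 157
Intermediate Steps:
P(n) = -48/5 (P(n) = -9 + 3/(-5) = -9 + 3*(-⅕) = -9 - ⅗ = -48/5)
r(Y, F) = 4 - F/5
r(P(-1), -5) + E*(-8) = (4 - ⅕*(-5)) - 19*(-8) = (4 + 1) + 152 = 5 + 152 = 157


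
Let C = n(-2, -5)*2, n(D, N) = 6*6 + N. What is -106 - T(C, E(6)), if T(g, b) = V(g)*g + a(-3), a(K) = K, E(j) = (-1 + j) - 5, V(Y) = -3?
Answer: 83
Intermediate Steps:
n(D, N) = 36 + N
E(j) = -6 + j
C = 62 (C = (36 - 5)*2 = 31*2 = 62)
T(g, b) = -3 - 3*g (T(g, b) = -3*g - 3 = -3 - 3*g)
-106 - T(C, E(6)) = -106 - (-3 - 3*62) = -106 - (-3 - 186) = -106 - 1*(-189) = -106 + 189 = 83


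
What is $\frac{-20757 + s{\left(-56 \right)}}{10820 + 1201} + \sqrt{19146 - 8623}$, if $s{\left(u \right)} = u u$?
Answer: $- \frac{17621}{12021} + \sqrt{10523} \approx 101.12$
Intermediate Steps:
$s{\left(u \right)} = u^{2}$
$\frac{-20757 + s{\left(-56 \right)}}{10820 + 1201} + \sqrt{19146 - 8623} = \frac{-20757 + \left(-56\right)^{2}}{10820 + 1201} + \sqrt{19146 - 8623} = \frac{-20757 + 3136}{12021} + \sqrt{10523} = \left(-17621\right) \frac{1}{12021} + \sqrt{10523} = - \frac{17621}{12021} + \sqrt{10523}$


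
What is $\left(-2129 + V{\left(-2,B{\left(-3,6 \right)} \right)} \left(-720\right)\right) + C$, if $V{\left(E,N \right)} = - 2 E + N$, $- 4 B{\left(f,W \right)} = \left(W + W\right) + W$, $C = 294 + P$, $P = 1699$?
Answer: $224$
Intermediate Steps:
$C = 1993$ ($C = 294 + 1699 = 1993$)
$B{\left(f,W \right)} = - \frac{3 W}{4}$ ($B{\left(f,W \right)} = - \frac{\left(W + W\right) + W}{4} = - \frac{2 W + W}{4} = - \frac{3 W}{4}$)
$V{\left(E,N \right)} = N - 2 E$
$\left(-2129 + V{\left(-2,B{\left(-3,6 \right)} \right)} \left(-720\right)\right) + C = \left(-2129 + \left(\left(- \frac{3}{4}\right) 6 - -4\right) \left(-720\right)\right) + 1993 = \left(-2129 + \left(- \frac{9}{2} + 4\right) \left(-720\right)\right) + 1993 = \left(-2129 - -360\right) + 1993 = \left(-2129 + 360\right) + 1993 = -1769 + 1993 = 224$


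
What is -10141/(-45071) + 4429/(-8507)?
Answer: -113349972/383418997 ≈ -0.29563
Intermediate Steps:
-10141/(-45071) + 4429/(-8507) = -10141*(-1/45071) + 4429*(-1/8507) = 10141/45071 - 4429/8507 = -113349972/383418997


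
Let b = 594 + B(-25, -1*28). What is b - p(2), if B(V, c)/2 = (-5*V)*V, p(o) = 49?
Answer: -5705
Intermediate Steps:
B(V, c) = -10*V**2 (B(V, c) = 2*((-5*V)*V) = 2*(-5*V**2) = -10*V**2)
b = -5656 (b = 594 - 10*(-25)**2 = 594 - 10*625 = 594 - 6250 = -5656)
b - p(2) = -5656 - 1*49 = -5656 - 49 = -5705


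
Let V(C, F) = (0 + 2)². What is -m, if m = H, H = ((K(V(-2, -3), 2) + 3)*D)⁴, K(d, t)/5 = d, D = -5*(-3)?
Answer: -14166950625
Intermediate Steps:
V(C, F) = 4 (V(C, F) = 2² = 4)
D = 15
K(d, t) = 5*d
H = 14166950625 (H = ((5*4 + 3)*15)⁴ = ((20 + 3)*15)⁴ = (23*15)⁴ = 345⁴ = 14166950625)
m = 14166950625
-m = -1*14166950625 = -14166950625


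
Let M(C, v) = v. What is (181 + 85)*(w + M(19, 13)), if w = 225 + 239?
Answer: 126882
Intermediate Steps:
w = 464
(181 + 85)*(w + M(19, 13)) = (181 + 85)*(464 + 13) = 266*477 = 126882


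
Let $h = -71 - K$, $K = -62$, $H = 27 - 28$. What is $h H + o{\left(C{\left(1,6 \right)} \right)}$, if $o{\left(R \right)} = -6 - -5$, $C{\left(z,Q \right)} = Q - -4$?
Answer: $8$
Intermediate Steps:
$C{\left(z,Q \right)} = 4 + Q$ ($C{\left(z,Q \right)} = Q + 4 = 4 + Q$)
$H = -1$ ($H = 27 - 28 = -1$)
$h = -9$ ($h = -71 - -62 = -71 + 62 = -9$)
$o{\left(R \right)} = -1$ ($o{\left(R \right)} = -6 + 5 = -1$)
$h H + o{\left(C{\left(1,6 \right)} \right)} = \left(-9\right) \left(-1\right) - 1 = 9 - 1 = 8$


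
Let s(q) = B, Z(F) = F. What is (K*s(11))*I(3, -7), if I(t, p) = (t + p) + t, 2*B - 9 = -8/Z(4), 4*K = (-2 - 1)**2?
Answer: -63/8 ≈ -7.8750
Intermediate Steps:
K = 9/4 (K = (-2 - 1)**2/4 = (1/4)*(-3)**2 = (1/4)*9 = 9/4 ≈ 2.2500)
B = 7/2 (B = 9/2 + (-8/4)/2 = 9/2 + (-8*1/4)/2 = 9/2 + (1/2)*(-2) = 9/2 - 1 = 7/2 ≈ 3.5000)
s(q) = 7/2
I(t, p) = p + 2*t (I(t, p) = (p + t) + t = p + 2*t)
(K*s(11))*I(3, -7) = ((9/4)*(7/2))*(-7 + 2*3) = 63*(-7 + 6)/8 = (63/8)*(-1) = -63/8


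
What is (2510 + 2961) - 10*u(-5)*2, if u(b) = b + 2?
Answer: 5531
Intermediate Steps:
u(b) = 2 + b
(2510 + 2961) - 10*u(-5)*2 = (2510 + 2961) - 10*(2 - 5)*2 = 5471 - 10*(-3)*2 = 5471 + 30*2 = 5471 + 60 = 5531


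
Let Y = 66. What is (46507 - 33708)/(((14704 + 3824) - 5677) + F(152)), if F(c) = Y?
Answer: 12799/12917 ≈ 0.99086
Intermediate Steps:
F(c) = 66
(46507 - 33708)/(((14704 + 3824) - 5677) + F(152)) = (46507 - 33708)/(((14704 + 3824) - 5677) + 66) = 12799/((18528 - 5677) + 66) = 12799/(12851 + 66) = 12799/12917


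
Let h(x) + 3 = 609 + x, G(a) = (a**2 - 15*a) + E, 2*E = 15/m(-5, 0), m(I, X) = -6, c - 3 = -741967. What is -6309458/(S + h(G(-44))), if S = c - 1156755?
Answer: 25237832/7582073 ≈ 3.3286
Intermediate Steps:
c = -741964 (c = 3 - 741967 = -741964)
S = -1898719 (S = -741964 - 1156755 = -1898719)
E = -5/4 (E = (15/(-6))/2 = (15*(-1/6))/2 = (1/2)*(-5/2) = -5/4 ≈ -1.2500)
G(a) = -5/4 + a**2 - 15*a (G(a) = (a**2 - 15*a) - 5/4 = -5/4 + a**2 - 15*a)
h(x) = 606 + x (h(x) = -3 + (609 + x) = 606 + x)
-6309458/(S + h(G(-44))) = -6309458/(-1898719 + (606 + (-5/4 + (-44)**2 - 15*(-44)))) = -6309458/(-1898719 + (606 + (-5/4 + 1936 + 660))) = -6309458/(-1898719 + (606 + 10379/4)) = -6309458/(-1898719 + 12803/4) = -6309458/(-7582073/4) = -6309458*(-4/7582073) = 25237832/7582073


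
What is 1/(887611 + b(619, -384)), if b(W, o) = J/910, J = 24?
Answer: 455/403863017 ≈ 1.1266e-6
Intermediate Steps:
b(W, o) = 12/455 (b(W, o) = 24/910 = 24*(1/910) = 12/455)
1/(887611 + b(619, -384)) = 1/(887611 + 12/455) = 1/(403863017/455) = 455/403863017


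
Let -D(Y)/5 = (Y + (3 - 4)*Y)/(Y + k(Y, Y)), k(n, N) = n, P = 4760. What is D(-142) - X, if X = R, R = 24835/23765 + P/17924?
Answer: -27913197/21298193 ≈ -1.3106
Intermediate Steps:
R = 27913197/21298193 (R = 24835/23765 + 4760/17924 = 24835*(1/23765) + 4760*(1/17924) = 4967/4753 + 1190/4481 = 27913197/21298193 ≈ 1.3106)
X = 27913197/21298193 ≈ 1.3106
D(Y) = 0 (D(Y) = -5*(Y + (3 - 4)*Y)/(Y + Y) = -5*(Y - Y)/(2*Y) = -0*1/(2*Y) = -5*0 = 0)
D(-142) - X = 0 - 1*27913197/21298193 = 0 - 27913197/21298193 = -27913197/21298193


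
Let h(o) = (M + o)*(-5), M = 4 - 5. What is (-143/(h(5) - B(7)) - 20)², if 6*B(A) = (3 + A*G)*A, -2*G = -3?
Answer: 256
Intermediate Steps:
G = 3/2 (G = -½*(-3) = 3/2 ≈ 1.5000)
M = -1
B(A) = A*(3 + 3*A/2)/6 (B(A) = ((3 + A*(3/2))*A)/6 = ((3 + 3*A/2)*A)/6 = (A*(3 + 3*A/2))/6 = A*(3 + 3*A/2)/6)
h(o) = 5 - 5*o (h(o) = (-1 + o)*(-5) = 5 - 5*o)
(-143/(h(5) - B(7)) - 20)² = (-143/((5 - 5*5) - 7*(2 + 7)/4) - 20)² = (-143/((5 - 25) - 7*9/4) - 20)² = (-143/(-20 - 1*63/4) - 20)² = (-143/(-20 - 63/4) - 20)² = (-143/(-143/4) - 20)² = (-143*(-4/143) - 20)² = (4 - 20)² = (-16)² = 256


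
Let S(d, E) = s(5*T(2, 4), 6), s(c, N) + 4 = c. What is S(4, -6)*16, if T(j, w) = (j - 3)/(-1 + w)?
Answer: -272/3 ≈ -90.667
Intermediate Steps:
T(j, w) = (-3 + j)/(-1 + w)
s(c, N) = -4 + c
S(d, E) = -17/3 (S(d, E) = -4 + 5*((-3 + 2)/(-1 + 4)) = -4 + 5*(-1/3) = -4 + 5*((⅓)*(-1)) = -4 + 5*(-⅓) = -4 - 5/3 = -17/3)
S(4, -6)*16 = -17/3*16 = -272/3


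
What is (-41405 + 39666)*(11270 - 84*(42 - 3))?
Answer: -13901566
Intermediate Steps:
(-41405 + 39666)*(11270 - 84*(42 - 3)) = -1739*(11270 - 84*39) = -1739*(11270 - 3276) = -1739*7994 = -13901566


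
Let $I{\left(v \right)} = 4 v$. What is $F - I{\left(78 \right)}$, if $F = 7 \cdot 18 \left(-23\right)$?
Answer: $-3210$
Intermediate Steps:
$F = -2898$ ($F = 126 \left(-23\right) = -2898$)
$F - I{\left(78 \right)} = -2898 - 4 \cdot 78 = -2898 - 312 = -3210$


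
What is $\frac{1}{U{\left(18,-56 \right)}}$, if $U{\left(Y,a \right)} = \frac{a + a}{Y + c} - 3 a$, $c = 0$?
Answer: $\frac{9}{1456} \approx 0.0061813$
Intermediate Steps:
$U{\left(Y,a \right)} = - 3 a + \frac{2 a}{Y}$ ($U{\left(Y,a \right)} = \frac{a + a}{Y + 0} - 3 a = \frac{2 a}{Y} - 3 a = - 3 a + \frac{2 a}{Y}$)
$\frac{1}{U{\left(18,-56 \right)}} = \frac{1}{\left(-56\right) \frac{1}{18} \left(2 - 54\right)} = \frac{1}{\left(-56\right) \frac{1}{18} \left(-52\right)} = \frac{1}{\frac{1456}{9}} = \frac{9}{1456}$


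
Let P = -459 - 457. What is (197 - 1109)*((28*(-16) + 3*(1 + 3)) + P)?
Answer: 1233024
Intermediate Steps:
P = -916
(197 - 1109)*((28*(-16) + 3*(1 + 3)) + P) = (197 - 1109)*((28*(-16) + 3*(1 + 3)) - 916) = -912*((-448 + 3*4) - 916) = -912*((-448 + 12) - 916) = -912*(-436 - 916) = -912*(-1352) = 1233024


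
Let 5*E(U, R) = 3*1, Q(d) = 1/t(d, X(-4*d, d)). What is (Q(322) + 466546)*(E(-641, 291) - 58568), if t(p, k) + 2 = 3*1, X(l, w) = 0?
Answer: -136622223839/5 ≈ -2.7324e+10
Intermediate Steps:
t(p, k) = 1 (t(p, k) = -2 + 3*1 = -2 + 3 = 1)
Q(d) = 1 (Q(d) = 1/1 = 1)
E(U, R) = ⅗ (E(U, R) = (3*1)/5 = (⅕)*3 = ⅗)
(Q(322) + 466546)*(E(-641, 291) - 58568) = (1 + 466546)*(⅗ - 58568) = 466547*(-292837/5) = -136622223839/5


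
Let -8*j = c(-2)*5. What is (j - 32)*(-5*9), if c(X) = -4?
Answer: 2655/2 ≈ 1327.5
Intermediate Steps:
j = 5/2 (j = -(-1)*5/2 = -⅛*(-20) = 5/2 ≈ 2.5000)
(j - 32)*(-5*9) = (5/2 - 32)*(-5*9) = -59/2*(-45) = 2655/2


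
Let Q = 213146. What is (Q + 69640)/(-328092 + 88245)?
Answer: -94262/79949 ≈ -1.1790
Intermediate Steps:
(Q + 69640)/(-328092 + 88245) = (213146 + 69640)/(-328092 + 88245) = 282786/(-239847) = 282786*(-1/239847) = -94262/79949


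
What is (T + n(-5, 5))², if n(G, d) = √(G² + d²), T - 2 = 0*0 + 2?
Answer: 66 + 40*√2 ≈ 122.57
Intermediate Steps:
T = 4 (T = 2 + (0*0 + 2) = 2 + (0 + 2) = 2 + 2 = 4)
(T + n(-5, 5))² = (4 + √((-5)² + 5²))² = (4 + √(25 + 25))² = (4 + √50)² = (4 + 5*√2)²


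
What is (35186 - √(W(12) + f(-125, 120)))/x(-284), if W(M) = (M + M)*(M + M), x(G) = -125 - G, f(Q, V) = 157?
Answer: 35186/159 - √733/159 ≈ 221.13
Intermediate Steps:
W(M) = 4*M² (W(M) = (2*M)*(2*M) = 4*M²)
(35186 - √(W(12) + f(-125, 120)))/x(-284) = (35186 - √(4*12² + 157))/(-125 - 1*(-284)) = (35186 - √(4*144 + 157))/(-125 + 284) = (35186 - √(576 + 157))/159 = (35186 - √733)*(1/159) = 35186/159 - √733/159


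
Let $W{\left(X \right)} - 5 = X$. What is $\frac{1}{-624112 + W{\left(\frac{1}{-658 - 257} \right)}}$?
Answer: $- \frac{915}{571057906} \approx -1.6023 \cdot 10^{-6}$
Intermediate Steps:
$W{\left(X \right)} = 5 + X$
$\frac{1}{-624112 + W{\left(\frac{1}{-658 - 257} \right)}} = \frac{1}{-624112 + \left(5 + \frac{1}{-658 - 257}\right)} = \frac{1}{-624112 + \left(5 + \frac{1}{-915}\right)} = \frac{1}{-624112 + \left(5 - \frac{1}{915}\right)} = \frac{1}{-624112 + \frac{4574}{915}} = \frac{1}{- \frac{571057906}{915}} = - \frac{915}{571057906}$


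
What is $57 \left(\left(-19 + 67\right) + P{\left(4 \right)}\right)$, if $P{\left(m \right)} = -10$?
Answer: $2166$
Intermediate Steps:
$57 \left(\left(-19 + 67\right) + P{\left(4 \right)}\right) = 57 \left(\left(-19 + 67\right) - 10\right) = 57 \left(48 - 10\right) = 57 \cdot 38 = 2166$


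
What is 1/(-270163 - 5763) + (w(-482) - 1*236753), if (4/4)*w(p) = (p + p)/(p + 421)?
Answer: -3984638812355/16831486 ≈ -2.3674e+5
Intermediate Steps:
w(p) = 2*p/(421 + p) (w(p) = (p + p)/(p + 421) = (2*p)/(421 + p) = 2*p/(421 + p))
1/(-270163 - 5763) + (w(-482) - 1*236753) = 1/(-270163 - 5763) + (2*(-482)/(421 - 482) - 1*236753) = 1/(-275926) + (2*(-482)/(-61) - 236753) = -1/275926 + (2*(-482)*(-1/61) - 236753) = -1/275926 + (964/61 - 236753) = -1/275926 - 14440969/61 = -3984638812355/16831486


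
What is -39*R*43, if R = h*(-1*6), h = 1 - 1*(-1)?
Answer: 20124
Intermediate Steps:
h = 2 (h = 1 + 1 = 2)
R = -12 (R = 2*(-1*6) = 2*(-6) = -12)
-39*R*43 = -39*(-12)*43 = 468*43 = 20124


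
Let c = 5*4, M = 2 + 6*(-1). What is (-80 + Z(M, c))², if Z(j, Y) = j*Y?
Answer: 25600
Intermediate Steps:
M = -4 (M = 2 - 6 = -4)
c = 20
Z(j, Y) = Y*j
(-80 + Z(M, c))² = (-80 + 20*(-4))² = (-80 - 80)² = (-160)² = 25600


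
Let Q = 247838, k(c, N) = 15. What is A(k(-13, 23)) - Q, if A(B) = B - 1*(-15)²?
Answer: -248048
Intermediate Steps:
A(B) = -225 + B (A(B) = B - 1*225 = B - 225 = -225 + B)
A(k(-13, 23)) - Q = (-225 + 15) - 1*247838 = -210 - 247838 = -248048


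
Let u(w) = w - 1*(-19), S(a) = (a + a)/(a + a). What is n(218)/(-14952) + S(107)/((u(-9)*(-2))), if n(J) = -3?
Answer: -1241/24920 ≈ -0.049799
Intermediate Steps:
S(a) = 1 (S(a) = (2*a)/((2*a)) = (2*a)*(1/(2*a)) = 1)
u(w) = 19 + w (u(w) = w + 19 = 19 + w)
n(218)/(-14952) + S(107)/((u(-9)*(-2))) = -3/(-14952) + 1/((19 - 9)*(-2)) = -3*(-1/14952) + 1/(10*(-2)) = 1/4984 + 1/(-20) = 1/4984 + 1*(-1/20) = 1/4984 - 1/20 = -1241/24920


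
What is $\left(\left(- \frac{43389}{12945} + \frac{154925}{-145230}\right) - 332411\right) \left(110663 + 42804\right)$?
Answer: $- \frac{6393862554534100721}{125333490} \approx -5.1015 \cdot 10^{10}$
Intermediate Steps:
$\left(\left(- \frac{43389}{12945} + \frac{154925}{-145230}\right) - 332411\right) \left(110663 + 42804\right) = \left(\left(\left(-43389\right) \frac{1}{12945} + 154925 \left(- \frac{1}{145230}\right)\right) - 332411\right) 153467 = \left(\left(- \frac{14463}{4315} - \frac{30985}{29046}\right) - 332411\right) 153467 = \left(- \frac{553792573}{125333490} - 332411\right) 153467 = \left(- \frac{41662784536963}{125333490}\right) 153467 = - \frac{6393862554534100721}{125333490}$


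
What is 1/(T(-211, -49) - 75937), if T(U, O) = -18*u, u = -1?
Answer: -1/75919 ≈ -1.3172e-5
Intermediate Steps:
T(U, O) = 18 (T(U, O) = -18*(-1) = 18)
1/(T(-211, -49) - 75937) = 1/(18 - 75937) = 1/(-75919) = -1/75919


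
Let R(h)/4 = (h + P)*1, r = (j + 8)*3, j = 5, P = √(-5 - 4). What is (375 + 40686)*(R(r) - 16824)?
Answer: -684404748 + 492732*I ≈ -6.844e+8 + 4.9273e+5*I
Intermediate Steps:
P = 3*I (P = √(-9) = 3*I ≈ 3.0*I)
r = 39 (r = (5 + 8)*3 = 13*3 = 39)
R(h) = 4*h + 12*I (R(h) = 4*((h + 3*I)*1) = 4*(h + 3*I) = 4*h + 12*I)
(375 + 40686)*(R(r) - 16824) = (375 + 40686)*((4*39 + 12*I) - 16824) = 41061*((156 + 12*I) - 16824) = 41061*(-16668 + 12*I) = -684404748 + 492732*I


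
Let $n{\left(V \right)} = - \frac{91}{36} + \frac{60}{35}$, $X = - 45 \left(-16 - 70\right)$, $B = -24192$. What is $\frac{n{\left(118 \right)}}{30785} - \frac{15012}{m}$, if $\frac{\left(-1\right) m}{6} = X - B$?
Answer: $\frac{215603477}{2418888276} \approx 0.089133$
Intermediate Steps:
$X = 3870$ ($X = \left(-45\right) \left(-86\right) = 3870$)
$n{\left(V \right)} = - \frac{205}{252}$ ($n{\left(V \right)} = \left(-91\right) \frac{1}{36} + 60 \cdot \frac{1}{35} = - \frac{91}{36} + \frac{12}{7} = - \frac{205}{252}$)
$m = -168372$ ($m = - 6 \left(3870 - -24192\right) = - 6 \left(3870 + 24192\right) = \left(-6\right) 28062 = -168372$)
$\frac{n{\left(118 \right)}}{30785} - \frac{15012}{m} = - \frac{205}{252 \cdot 30785} - \frac{15012}{-168372} = \left(- \frac{205}{252}\right) \frac{1}{30785} - - \frac{139}{1559} = - \frac{41}{1551564} + \frac{139}{1559} = \frac{215603477}{2418888276}$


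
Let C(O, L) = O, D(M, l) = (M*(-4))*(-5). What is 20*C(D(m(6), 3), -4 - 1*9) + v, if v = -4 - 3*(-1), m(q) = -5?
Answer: -2001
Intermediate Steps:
v = -1 (v = -4 + 3 = -1)
D(M, l) = 20*M (D(M, l) = -4*M*(-5) = 20*M)
20*C(D(m(6), 3), -4 - 1*9) + v = 20*(20*(-5)) - 1 = 20*(-100) - 1 = -2000 - 1 = -2001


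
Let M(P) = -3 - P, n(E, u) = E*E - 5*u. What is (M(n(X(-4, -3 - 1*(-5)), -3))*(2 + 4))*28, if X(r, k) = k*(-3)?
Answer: -9072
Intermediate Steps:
X(r, k) = -3*k
n(E, u) = E² - 5*u
(M(n(X(-4, -3 - 1*(-5)), -3))*(2 + 4))*28 = ((-3 - ((-3*(-3 - 1*(-5)))² - 5*(-3)))*(2 + 4))*28 = ((-3 - ((-3*(-3 + 5))² + 15))*6)*28 = ((-3 - ((-3*2)² + 15))*6)*28 = ((-3 - ((-6)² + 15))*6)*28 = ((-3 - (36 + 15))*6)*28 = ((-3 - 1*51)*6)*28 = ((-3 - 51)*6)*28 = -54*6*28 = -324*28 = -9072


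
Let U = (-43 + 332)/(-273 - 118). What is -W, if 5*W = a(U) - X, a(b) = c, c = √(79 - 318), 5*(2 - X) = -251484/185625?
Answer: 702578/1546875 - I*√239/5 ≈ 0.45419 - 3.0919*I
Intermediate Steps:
X = 702578/309375 (X = 2 - (-251484)/(5*185625) = 2 - ⅕*(-83828/61875) = 2 + 83828/309375 = 702578/309375 ≈ 2.2710)
U = -17/23 (U = 289/(-391) = 289*(-1/391) = -17/23 ≈ -0.73913)
c = I*√239 (c = √(-239) = I*√239 ≈ 15.46*I)
a(b) = I*√239
W = -702578/1546875 + I*√239/5 (W = (I*√239 - 1*702578/309375)/5 = (I*√239 - 702578/309375)/5 = (-702578/309375 + I*√239)/5 = -702578/1546875 + I*√239/5 ≈ -0.45419 + 3.0919*I)
-W = -(-702578/1546875 + I*√239/5) = 702578/1546875 - I*√239/5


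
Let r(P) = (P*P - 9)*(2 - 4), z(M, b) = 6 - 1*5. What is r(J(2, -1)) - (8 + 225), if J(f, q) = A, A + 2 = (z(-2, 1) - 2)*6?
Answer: -343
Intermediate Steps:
z(M, b) = 1 (z(M, b) = 6 - 5 = 1)
A = -8 (A = -2 + (1 - 2)*6 = -2 - 1*6 = -2 - 6 = -8)
J(f, q) = -8
r(P) = 18 - 2*P² (r(P) = (P² - 9)*(-2) = (-9 + P²)*(-2) = 18 - 2*P²)
r(J(2, -1)) - (8 + 225) = (18 - 2*(-8)²) - (8 + 225) = (18 - 2*64) - 1*233 = (18 - 128) - 233 = -110 - 233 = -343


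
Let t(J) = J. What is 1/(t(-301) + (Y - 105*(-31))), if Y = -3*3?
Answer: 1/2945 ≈ 0.00033956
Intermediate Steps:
Y = -9
1/(t(-301) + (Y - 105*(-31))) = 1/(-301 + (-9 - 105*(-31))) = 1/(-301 + (-9 + 3255)) = 1/(-301 + 3246) = 1/2945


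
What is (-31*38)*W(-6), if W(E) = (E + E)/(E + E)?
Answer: -1178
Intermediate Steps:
W(E) = 1 (W(E) = (2*E)/((2*E)) = (2*E)*(1/(2*E)) = 1)
(-31*38)*W(-6) = -31*38*1 = -1178*1 = -1178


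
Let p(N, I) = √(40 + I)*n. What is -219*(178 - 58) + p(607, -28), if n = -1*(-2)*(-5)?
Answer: -26280 - 20*√3 ≈ -26315.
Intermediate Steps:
n = -10 (n = 2*(-5) = -10)
p(N, I) = -10*√(40 + I) (p(N, I) = √(40 + I)*(-10) = -10*√(40 + I))
-219*(178 - 58) + p(607, -28) = -219*(178 - 58) - 10*√(40 - 28) = -219*120 - 20*√3 = -26280 - 20*√3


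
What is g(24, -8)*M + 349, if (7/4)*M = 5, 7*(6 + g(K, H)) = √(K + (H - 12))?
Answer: 16301/49 ≈ 332.67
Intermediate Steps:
g(K, H) = -6 + √(-12 + H + K)/7 (g(K, H) = -6 + √(K + (H - 12))/7 = -6 + √(K + (-12 + H))/7 = -6 + √(-12 + H + K)/7)
M = 20/7 (M = (4/7)*5 = 20/7 ≈ 2.8571)
g(24, -8)*M + 349 = (-6 + √(-12 - 8 + 24)/7)*(20/7) + 349 = (-6 + √4/7)*(20/7) + 349 = (-6 + (⅐)*2)*(20/7) + 349 = (-6 + 2/7)*(20/7) + 349 = -40/7*20/7 + 349 = -800/49 + 349 = 16301/49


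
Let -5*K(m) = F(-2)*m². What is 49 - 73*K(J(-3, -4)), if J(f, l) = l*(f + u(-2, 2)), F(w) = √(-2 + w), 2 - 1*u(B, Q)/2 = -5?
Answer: 49 + 282656*I/5 ≈ 49.0 + 56531.0*I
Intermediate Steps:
u(B, Q) = 14 (u(B, Q) = 4 - 2*(-5) = 4 + 10 = 14)
J(f, l) = l*(14 + f) (J(f, l) = l*(f + 14) = l*(14 + f))
K(m) = -2*I*m²/5 (K(m) = -√(-2 - 2)*m²/5 = -√(-4)*m²/5 = -2*I*m²/5)
49 - 73*K(J(-3, -4)) = 49 - (-146)*I*(-4*(14 - 3))²/5 = 49 - (-146)*I*(-4*11)²/5 = 49 - (-146)*I*(-44)²/5 = 49 - (-146)*I*1936/5 = 49 - (-282656)*I/5 = 49 + 282656*I/5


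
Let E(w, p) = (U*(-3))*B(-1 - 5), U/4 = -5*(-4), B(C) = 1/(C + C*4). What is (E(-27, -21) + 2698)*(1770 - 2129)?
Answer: -971454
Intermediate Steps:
B(C) = 1/(5*C) (B(C) = 1/(C + 4*C) = 1/(5*C))
U = 80 (U = 4*(-5*(-4)) = 4*20 = 80)
E(w, p) = 8 (E(w, p) = (80*(-3))*(1/(5*(-1 - 5))) = -48/(-6) = -48*(-1)/6 = -240*(-1/30) = 8)
(E(-27, -21) + 2698)*(1770 - 2129) = (8 + 2698)*(1770 - 2129) = 2706*(-359) = -971454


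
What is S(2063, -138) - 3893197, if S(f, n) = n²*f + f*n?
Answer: 35109881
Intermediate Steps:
S(f, n) = f*n + f*n² (S(f, n) = f*n² + f*n = f*n + f*n²)
S(2063, -138) - 3893197 = 2063*(-138)*(1 - 138) - 3893197 = 2063*(-138)*(-137) - 3893197 = 39003078 - 3893197 = 35109881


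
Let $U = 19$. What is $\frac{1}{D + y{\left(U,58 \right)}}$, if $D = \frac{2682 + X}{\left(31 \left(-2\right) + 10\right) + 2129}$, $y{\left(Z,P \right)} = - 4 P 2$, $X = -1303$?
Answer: $- \frac{2077}{962349} \approx -0.0021583$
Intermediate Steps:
$y{\left(Z,P \right)} = - 8 P$
$D = \frac{1379}{2077}$ ($D = \frac{2682 - 1303}{\left(31 \left(-2\right) + 10\right) + 2129} = \frac{1379}{\left(-62 + 10\right) + 2129} = \frac{1379}{-52 + 2129} = \frac{1379}{2077} \approx 0.66394$)
$\frac{1}{D + y{\left(U,58 \right)}} = \frac{1}{\frac{1379}{2077} - 464} = \frac{1}{- \frac{962349}{2077}} = - \frac{2077}{962349}$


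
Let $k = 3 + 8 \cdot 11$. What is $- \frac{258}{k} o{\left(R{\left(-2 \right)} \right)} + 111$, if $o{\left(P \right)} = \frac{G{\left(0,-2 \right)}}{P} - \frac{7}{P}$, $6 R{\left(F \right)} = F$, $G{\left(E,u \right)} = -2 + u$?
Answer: $\frac{1587}{91} \approx 17.44$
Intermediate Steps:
$R{\left(F \right)} = \frac{F}{6}$
$k = 91$ ($k = 3 + 88 = 91$)
$o{\left(P \right)} = - \frac{11}{P}$ ($o{\left(P \right)} = \frac{-2 - 2}{P} - \frac{7}{P} = - \frac{4}{P} - \frac{7}{P} = - \frac{11}{P}$)
$- \frac{258}{k} o{\left(R{\left(-2 \right)} \right)} + 111 = - \frac{258}{91} \left(- \frac{11}{\frac{1}{6} \left(-2\right)}\right) + 111 = \left(-258\right) \frac{1}{91} \left(- \frac{11}{- \frac{1}{3}}\right) + 111 = - \frac{258 \left(\left(-11\right) \left(-3\right)\right)}{91} + 111 = \left(- \frac{258}{91}\right) 33 + 111 = - \frac{8514}{91} + 111 = \frac{1587}{91}$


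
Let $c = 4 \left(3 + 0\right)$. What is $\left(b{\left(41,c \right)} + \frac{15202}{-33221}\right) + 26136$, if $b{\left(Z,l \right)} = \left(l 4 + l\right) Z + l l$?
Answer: $\frac{954756338}{33221} \approx 28740.0$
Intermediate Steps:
$c = 12$ ($c = 4 \cdot 3 = 12$)
$b{\left(Z,l \right)} = l^{2} + 5 Z l$ ($b{\left(Z,l \right)} = \left(4 l + l\right) Z + l^{2} = 5 l Z + l^{2} = 5 Z l + l^{2} = l^{2} + 5 Z l$)
$\left(b{\left(41,c \right)} + \frac{15202}{-33221}\right) + 26136 = \left(12 \left(12 + 5 \cdot 41\right) + \frac{15202}{-33221}\right) + 26136 = \left(12 \left(12 + 205\right) + 15202 \left(- \frac{1}{33221}\right)\right) + 26136 = \left(12 \cdot 217 - \frac{15202}{33221}\right) + 26136 = \left(2604 - \frac{15202}{33221}\right) + 26136 = \frac{86492282}{33221} + 26136 = \frac{954756338}{33221}$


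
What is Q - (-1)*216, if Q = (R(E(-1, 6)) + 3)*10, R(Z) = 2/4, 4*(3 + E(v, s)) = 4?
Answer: 251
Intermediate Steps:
E(v, s) = -2 (E(v, s) = -3 + (¼)*4 = -3 + 1 = -2)
R(Z) = ½ (R(Z) = 2*(¼) = ½)
Q = 35 (Q = (½ + 3)*10 = (7/2)*10 = 35)
Q - (-1)*216 = 35 - (-1)*216 = 35 - 1*(-216) = 35 + 216 = 251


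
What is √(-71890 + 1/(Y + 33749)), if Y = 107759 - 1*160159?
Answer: I*√25007641112541/18651 ≈ 268.12*I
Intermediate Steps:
Y = -52400 (Y = 107759 - 160159 = -52400)
√(-71890 + 1/(Y + 33749)) = √(-71890 + 1/(-52400 + 33749)) = √(-71890 + 1/(-18651)) = √(-71890 - 1/18651) = √(-1340820391/18651) = I*√25007641112541/18651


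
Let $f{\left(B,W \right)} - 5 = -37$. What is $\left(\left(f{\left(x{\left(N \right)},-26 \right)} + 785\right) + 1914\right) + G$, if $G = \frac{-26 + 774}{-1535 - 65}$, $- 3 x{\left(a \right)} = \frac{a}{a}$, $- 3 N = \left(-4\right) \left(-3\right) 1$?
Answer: $\frac{1066613}{400} \approx 2666.5$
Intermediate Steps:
$N = -4$ ($N = - \frac{\left(-4\right) \left(-3\right) 1}{3} = - \frac{12 \cdot 1}{3} = \left(- \frac{1}{3}\right) 12 = -4$)
$x{\left(a \right)} = - \frac{1}{3}$ ($x{\left(a \right)} = - \frac{a \frac{1}{a}}{3} = \left(- \frac{1}{3}\right) 1 = - \frac{1}{3}$)
$f{\left(B,W \right)} = -32$ ($f{\left(B,W \right)} = 5 - 37 = -32$)
$G = - \frac{187}{400}$ ($G = \frac{748}{-1600} = 748 \left(- \frac{1}{1600}\right) = - \frac{187}{400} \approx -0.4675$)
$\left(\left(f{\left(x{\left(N \right)},-26 \right)} + 785\right) + 1914\right) + G = \left(\left(-32 + 785\right) + 1914\right) - \frac{187}{400} = \left(753 + 1914\right) - \frac{187}{400} = 2667 - \frac{187}{400} = \frac{1066613}{400}$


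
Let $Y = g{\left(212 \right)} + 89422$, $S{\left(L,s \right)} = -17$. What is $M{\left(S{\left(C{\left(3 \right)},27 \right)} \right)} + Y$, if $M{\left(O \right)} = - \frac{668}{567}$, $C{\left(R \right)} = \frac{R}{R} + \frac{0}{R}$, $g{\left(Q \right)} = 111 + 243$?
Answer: $\frac{50902324}{567} \approx 89775.0$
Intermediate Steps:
$g{\left(Q \right)} = 354$
$C{\left(R \right)} = 1$ ($C{\left(R \right)} = 1 + 0 = 1$)
$M{\left(O \right)} = - \frac{668}{567}$ ($M{\left(O \right)} = \left(-668\right) \frac{1}{567} = - \frac{668}{567}$)
$Y = 89776$ ($Y = 354 + 89422 = 89776$)
$M{\left(S{\left(C{\left(3 \right)},27 \right)} \right)} + Y = - \frac{668}{567} + 89776 = \frac{50902324}{567}$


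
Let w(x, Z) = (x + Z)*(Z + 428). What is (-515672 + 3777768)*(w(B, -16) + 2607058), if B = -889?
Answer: 7288168359008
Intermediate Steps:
w(x, Z) = (428 + Z)*(Z + x) (w(x, Z) = (Z + x)*(428 + Z) = (428 + Z)*(Z + x))
(-515672 + 3777768)*(w(B, -16) + 2607058) = (-515672 + 3777768)*(((-16)² + 428*(-16) + 428*(-889) - 16*(-889)) + 2607058) = 3262096*((256 - 6848 - 380492 + 14224) + 2607058) = 3262096*(-372860 + 2607058) = 3262096*2234198 = 7288168359008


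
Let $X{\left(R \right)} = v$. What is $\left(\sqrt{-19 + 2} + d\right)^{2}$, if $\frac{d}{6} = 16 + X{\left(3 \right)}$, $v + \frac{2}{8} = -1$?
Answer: $\frac{31261}{4} + 177 i \sqrt{17} \approx 7815.3 + 729.79 i$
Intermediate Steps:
$v = - \frac{5}{4}$ ($v = - \frac{1}{4} - 1 = - \frac{5}{4} \approx -1.25$)
$X{\left(R \right)} = - \frac{5}{4}$
$d = \frac{177}{2}$ ($d = 6 \left(16 - \frac{5}{4}\right) = 6 \cdot \frac{59}{4} = \frac{177}{2} \approx 88.5$)
$\left(\sqrt{-19 + 2} + d\right)^{2} = \left(\sqrt{-19 + 2} + \frac{177}{2}\right)^{2} = \left(\sqrt{-17} + \frac{177}{2}\right)^{2} = \left(i \sqrt{17} + \frac{177}{2}\right)^{2} = \left(\frac{177}{2} + i \sqrt{17}\right)^{2}$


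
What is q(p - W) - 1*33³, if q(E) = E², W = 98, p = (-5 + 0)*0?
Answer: -26333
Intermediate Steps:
p = 0 (p = -5*0 = 0)
q(p - W) - 1*33³ = (0 - 1*98)² - 1*33³ = (0 - 98)² - 1*35937 = (-98)² - 35937 = 9604 - 35937 = -26333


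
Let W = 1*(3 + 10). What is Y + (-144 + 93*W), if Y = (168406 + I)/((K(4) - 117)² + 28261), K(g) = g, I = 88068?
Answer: 21976712/20515 ≈ 1071.3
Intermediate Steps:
W = 13 (W = 1*13 = 13)
Y = 128237/20515 (Y = (168406 + 88068)/((4 - 117)² + 28261) = 256474/((-113)² + 28261) = 256474/(12769 + 28261) = 256474/41030 = 256474*(1/41030) = 128237/20515 ≈ 6.2509)
Y + (-144 + 93*W) = 128237/20515 + (-144 + 93*13) = 128237/20515 + (-144 + 1209) = 128237/20515 + 1065 = 21976712/20515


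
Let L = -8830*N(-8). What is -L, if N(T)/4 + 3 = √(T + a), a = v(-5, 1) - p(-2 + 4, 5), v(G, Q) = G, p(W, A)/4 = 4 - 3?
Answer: -105960 + 35320*I*√17 ≈ -1.0596e+5 + 1.4563e+5*I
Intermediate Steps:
p(W, A) = 4 (p(W, A) = 4*(4 - 3) = 4*1 = 4)
a = -9 (a = -5 - 1*4 = -5 - 4 = -9)
N(T) = -12 + 4*√(-9 + T) (N(T) = -12 + 4*√(T - 9) = -12 + 4*√(-9 + T))
L = 105960 - 35320*I*√17 (L = -8830*(-12 + 4*√(-9 - 8)) = -8830*(-12 + 4*√(-17)) = -8830*(-12 + 4*(I*√17)) = -8830*(-12 + 4*I*√17) = 105960 - 35320*I*√17 ≈ 1.0596e+5 - 1.4563e+5*I)
-L = -(105960 - 35320*I*√17) = -105960 + 35320*I*√17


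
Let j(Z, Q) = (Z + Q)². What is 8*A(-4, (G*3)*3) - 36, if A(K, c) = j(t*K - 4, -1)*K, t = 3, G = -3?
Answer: -9284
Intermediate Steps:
j(Z, Q) = (Q + Z)²
A(K, c) = K*(-5 + 3*K)² (A(K, c) = (-1 + (3*K - 4))²*K = (-1 + (-4 + 3*K))²*K = (-5 + 3*K)²*K = K*(-5 + 3*K)²)
8*A(-4, (G*3)*3) - 36 = 8*(-4*(-5 + 3*(-4))²) - 36 = 8*(-4*(-5 - 12)²) - 36 = 8*(-4*(-17)²) - 36 = 8*(-4*289) - 36 = 8*(-1156) - 36 = -9248 - 36 = -9284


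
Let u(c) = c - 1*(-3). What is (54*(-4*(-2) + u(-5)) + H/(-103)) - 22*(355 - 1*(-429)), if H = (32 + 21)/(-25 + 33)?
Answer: -13945429/824 ≈ -16924.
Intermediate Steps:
u(c) = 3 + c (u(c) = c + 3 = 3 + c)
H = 53/8 ≈ 6.6250
(54*(-4*(-2) + u(-5)) + H/(-103)) - 22*(355 - 1*(-429)) = (54*(-4*(-2) + (3 - 5)) + (53/8)/(-103)) - 22*(355 - 1*(-429)) = (54*(8 - 2) + (53/8)*(-1/103)) - 22*(355 + 429) = (54*6 - 53/824) - 22*784 = (324 - 53/824) - 17248 = 266923/824 - 17248 = -13945429/824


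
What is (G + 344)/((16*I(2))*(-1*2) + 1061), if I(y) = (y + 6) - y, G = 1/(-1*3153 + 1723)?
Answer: 491919/1242670 ≈ 0.39586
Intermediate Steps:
G = -1/1430 (G = 1/(-3153 + 1723) = 1/(-1430) = -1/1430 ≈ -0.00069930)
I(y) = 6 (I(y) = (6 + y) - y = 6)
(G + 344)/((16*I(2))*(-1*2) + 1061) = (-1/1430 + 344)/((16*6)*(-1*2) + 1061) = 491919/(1430*(96*(-2) + 1061)) = 491919/(1430*(-192 + 1061)) = (491919/1430)/869 = (491919/1430)*(1/869) = 491919/1242670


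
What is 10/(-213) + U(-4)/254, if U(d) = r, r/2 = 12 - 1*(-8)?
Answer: 2990/27051 ≈ 0.11053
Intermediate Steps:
r = 40 (r = 2*(12 - 1*(-8)) = 2*(12 + 8) = 2*20 = 40)
U(d) = 40
10/(-213) + U(-4)/254 = 10/(-213) + 40/254 = 10*(-1/213) + 40*(1/254) = -10/213 + 20/127 = 2990/27051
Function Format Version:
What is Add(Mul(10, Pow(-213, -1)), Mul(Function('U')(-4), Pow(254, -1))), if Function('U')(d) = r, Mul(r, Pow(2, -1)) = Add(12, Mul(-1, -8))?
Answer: Rational(2990, 27051) ≈ 0.11053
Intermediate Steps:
r = 40 (r = Mul(2, Add(12, Mul(-1, -8))) = Mul(2, Add(12, 8)) = Mul(2, 20) = 40)
Function('U')(d) = 40
Add(Mul(10, Pow(-213, -1)), Mul(Function('U')(-4), Pow(254, -1))) = Add(Mul(10, Pow(-213, -1)), Mul(40, Pow(254, -1))) = Add(Mul(10, Rational(-1, 213)), Mul(40, Rational(1, 254))) = Add(Rational(-10, 213), Rational(20, 127)) = Rational(2990, 27051)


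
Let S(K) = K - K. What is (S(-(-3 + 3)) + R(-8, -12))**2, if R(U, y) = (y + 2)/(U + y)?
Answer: 1/4 ≈ 0.25000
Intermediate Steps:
S(K) = 0
R(U, y) = (2 + y)/(U + y)
(S(-(-3 + 3)) + R(-8, -12))**2 = (0 + (2 - 12)/(-8 - 12))**2 = (0 - 10/(-20))**2 = (0 - 1/20*(-10))**2 = (0 + 1/2)**2 = (1/2)**2 = 1/4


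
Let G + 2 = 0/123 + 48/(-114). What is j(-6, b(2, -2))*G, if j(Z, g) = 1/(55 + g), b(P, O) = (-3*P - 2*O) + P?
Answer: -46/1045 ≈ -0.044019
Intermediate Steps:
b(P, O) = -2*O - 2*P
G = -46/19 (G = -2 + (0/123 + 48/(-114)) = -2 + (0*(1/123) + 48*(-1/114)) = -2 + (0 - 8/19) = -2 - 8/19 = -46/19 ≈ -2.4211)
j(-6, b(2, -2))*G = -46/19/(55 + (-2*(-2) - 2*2)) = -46/19/(55 + (4 - 4)) = -46/19/(55 + 0) = -46/19/55 = (1/55)*(-46/19) = -46/1045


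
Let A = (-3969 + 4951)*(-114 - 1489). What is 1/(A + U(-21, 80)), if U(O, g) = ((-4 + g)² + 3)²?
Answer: 1/31822695 ≈ 3.1424e-8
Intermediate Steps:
U(O, g) = (3 + (-4 + g)²)²
A = -1574146 (A = 982*(-1603) = -1574146)
1/(A + U(-21, 80)) = 1/(-1574146 + (3 + (-4 + 80)²)²) = 1/(-1574146 + (3 + 76²)²) = 1/(-1574146 + (3 + 5776)²) = 1/(-1574146 + 5779²) = 1/(-1574146 + 33396841) = 1/31822695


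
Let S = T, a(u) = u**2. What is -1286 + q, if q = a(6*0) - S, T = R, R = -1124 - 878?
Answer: 716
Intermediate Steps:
R = -2002
T = -2002
S = -2002
q = 2002 (q = (6*0)**2 - 1*(-2002) = 0**2 + 2002 = 0 + 2002 = 2002)
-1286 + q = -1286 + 2002 = 716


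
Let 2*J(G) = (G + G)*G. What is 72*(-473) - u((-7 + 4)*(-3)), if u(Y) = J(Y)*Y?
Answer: -34785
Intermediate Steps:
J(G) = G**2 (J(G) = ((G + G)*G)/2 = ((2*G)*G)/2 = (2*G**2)/2 = G**2)
u(Y) = Y**3 (u(Y) = Y**2*Y = Y**3)
72*(-473) - u((-7 + 4)*(-3)) = 72*(-473) - ((-7 + 4)*(-3))**3 = -34056 - (-3*(-3))**3 = -34056 - 1*9**3 = -34056 - 1*729 = -34056 - 729 = -34785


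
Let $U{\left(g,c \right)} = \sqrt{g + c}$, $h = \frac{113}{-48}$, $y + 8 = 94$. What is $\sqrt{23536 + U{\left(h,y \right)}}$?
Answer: $\frac{\sqrt{847296 + 3 \sqrt{12045}}}{6} \approx 153.44$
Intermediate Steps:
$y = 86$ ($y = -8 + 94 = 86$)
$h = - \frac{113}{48}$ ($h = 113 \left(- \frac{1}{48}\right) = - \frac{113}{48} \approx -2.3542$)
$U{\left(g,c \right)} = \sqrt{c + g}$
$\sqrt{23536 + U{\left(h,y \right)}} = \sqrt{23536 + \sqrt{86 - \frac{113}{48}}} = \sqrt{23536 + \sqrt{\frac{4015}{48}}} = \sqrt{23536 + \frac{\sqrt{12045}}{12}}$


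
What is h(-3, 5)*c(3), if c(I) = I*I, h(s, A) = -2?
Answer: -18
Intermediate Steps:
c(I) = I²
h(-3, 5)*c(3) = -2*3² = -2*9 = -18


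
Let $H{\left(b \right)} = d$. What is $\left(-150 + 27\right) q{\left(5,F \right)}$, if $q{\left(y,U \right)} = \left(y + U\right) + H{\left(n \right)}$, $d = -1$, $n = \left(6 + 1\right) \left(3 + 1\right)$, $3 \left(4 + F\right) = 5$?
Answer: $-205$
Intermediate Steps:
$F = - \frac{7}{3}$ ($F = -4 + \frac{1}{3} \cdot 5 = -4 + \frac{5}{3} = - \frac{7}{3} \approx -2.3333$)
$n = 28$ ($n = 7 \cdot 4 = 28$)
$H{\left(b \right)} = -1$
$q{\left(y,U \right)} = -1 + U + y$ ($q{\left(y,U \right)} = \left(y + U\right) - 1 = \left(U + y\right) - 1 = -1 + U + y$)
$\left(-150 + 27\right) q{\left(5,F \right)} = \left(-150 + 27\right) \left(-1 - \frac{7}{3} + 5\right) = \left(-123\right) \frac{5}{3} = -205$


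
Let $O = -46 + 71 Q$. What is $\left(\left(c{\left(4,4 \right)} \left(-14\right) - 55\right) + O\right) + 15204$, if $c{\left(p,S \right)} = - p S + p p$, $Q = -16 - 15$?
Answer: $12902$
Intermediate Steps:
$Q = -31$ ($Q = -16 - 15 = -31$)
$c{\left(p,S \right)} = p^{2} - S p$ ($c{\left(p,S \right)} = - S p + p^{2} = p^{2} - S p$)
$O = -2247$ ($O = -46 + 71 \left(-31\right) = -46 - 2201 = -2247$)
$\left(\left(c{\left(4,4 \right)} \left(-14\right) - 55\right) + O\right) + 15204 = \left(\left(4 \left(4 - 4\right) \left(-14\right) - 55\right) - 2247\right) + 15204 = \left(\left(4 \cdot 0 \left(-14\right) - 55\right) - 2247\right) + 15204 = \left(\left(0 \left(-14\right) - 55\right) - 2247\right) + 15204 = \left(\left(0 - 55\right) - 2247\right) + 15204 = \left(-55 - 2247\right) + 15204 = -2302 + 15204 = 12902$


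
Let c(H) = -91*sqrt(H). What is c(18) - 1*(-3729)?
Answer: 3729 - 273*sqrt(2) ≈ 3342.9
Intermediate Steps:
c(18) - 1*(-3729) = -273*sqrt(2) - 1*(-3729) = -273*sqrt(2) + 3729 = 3729 - 273*sqrt(2)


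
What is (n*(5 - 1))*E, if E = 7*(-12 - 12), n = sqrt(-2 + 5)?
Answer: -672*sqrt(3) ≈ -1163.9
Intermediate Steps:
n = sqrt(3) ≈ 1.7320
E = -168 (E = 7*(-24) = -168)
(n*(5 - 1))*E = (sqrt(3)*(5 - 1))*(-168) = (sqrt(3)*4)*(-168) = (4*sqrt(3))*(-168) = -672*sqrt(3)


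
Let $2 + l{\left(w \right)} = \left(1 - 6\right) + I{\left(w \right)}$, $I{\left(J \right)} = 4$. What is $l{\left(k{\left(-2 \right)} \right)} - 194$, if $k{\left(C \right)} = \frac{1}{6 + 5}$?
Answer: $-197$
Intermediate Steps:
$k{\left(C \right)} = \frac{1}{11}$
$l{\left(w \right)} = -3$ ($l{\left(w \right)} = -2 + \left(\left(1 - 6\right) + 4\right) = -2 + \left(-5 + 4\right) = -2 - 1 = -3$)
$l{\left(k{\left(-2 \right)} \right)} - 194 = -3 - 194 = -197$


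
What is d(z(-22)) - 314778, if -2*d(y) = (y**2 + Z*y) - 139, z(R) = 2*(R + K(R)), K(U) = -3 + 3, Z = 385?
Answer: -614413/2 ≈ -3.0721e+5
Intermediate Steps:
K(U) = 0
z(R) = 2*R (z(R) = 2*(R + 0) = 2*R)
d(y) = 139/2 - 385*y/2 - y**2/2 (d(y) = -((y**2 + 385*y) - 139)/2 = -(-139 + y**2 + 385*y)/2 = 139/2 - 385*y/2 - y**2/2)
d(z(-22)) - 314778 = (139/2 - 385*(-22) - (2*(-22))**2/2) - 314778 = (139/2 - 385/2*(-44) - 1/2*(-44)**2) - 314778 = (139/2 + 8470 - 1/2*1936) - 314778 = (139/2 + 8470 - 968) - 314778 = 15143/2 - 314778 = -614413/2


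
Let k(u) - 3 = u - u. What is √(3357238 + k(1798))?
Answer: √3357241 ≈ 1832.3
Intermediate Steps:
k(u) = 3 (k(u) = 3 + (u - u) = 3 + 0 = 3)
√(3357238 + k(1798)) = √(3357238 + 3) = √3357241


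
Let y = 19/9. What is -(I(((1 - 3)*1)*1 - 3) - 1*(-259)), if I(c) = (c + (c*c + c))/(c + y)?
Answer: -6599/26 ≈ -253.81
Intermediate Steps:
y = 19/9 (y = 19*(⅑) = 19/9 ≈ 2.1111)
I(c) = (c² + 2*c)/(19/9 + c) (I(c) = (c + (c*c + c))/(c + 19/9) = (c + (c² + c))/(19/9 + c) = (c + (c + c²))/(19/9 + c) = (c² + 2*c)/(19/9 + c))
-(I(((1 - 3)*1)*1 - 3) - 1*(-259)) = -(9*(((1 - 3)*1)*1 - 3)*(2 + (((1 - 3)*1)*1 - 3))/(19 + 9*(((1 - 3)*1)*1 - 3)) - 1*(-259)) = -(9*(-2*1*1 - 3)*(2 + (-2*1*1 - 3))/(19 + 9*(-2*1*1 - 3)) + 259) = -(9*(-2*1 - 3)*(2 + (-2*1 - 3))/(19 + 9*(-2*1 - 3)) + 259) = -(9*(-2 - 3)*(2 + (-2 - 3))/(19 + 9*(-2 - 3)) + 259) = -(9*(-5)*(2 - 5)/(19 + 9*(-5)) + 259) = -(9*(-5)*(-3)/(19 - 45) + 259) = -(9*(-5)*(-3)/(-26) + 259) = -(9*(-5)*(-1/26)*(-3) + 259) = -(-135/26 + 259) = -1*6599/26 = -6599/26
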